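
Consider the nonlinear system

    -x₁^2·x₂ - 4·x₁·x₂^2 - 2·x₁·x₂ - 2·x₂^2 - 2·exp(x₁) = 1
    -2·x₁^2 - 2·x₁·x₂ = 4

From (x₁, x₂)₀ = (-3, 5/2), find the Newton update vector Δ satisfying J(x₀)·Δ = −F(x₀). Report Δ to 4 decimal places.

(1.5548, -0.6473)

At (-3, 5/2): F = (53.900426, -7.0000).
Jacobian J = [[-2·x₁·x₂ - 4·x₂^2 - 2·x₂ - 2·exp(x₁), -x₁^2 - 8·x₁·x₂ - 2·x₁ - 4·x₂], [-4·x₁ - 2·x₂, -2·x₁]].
At the point, J = [[-15.099574, 47.0000], [7.0000, 6.0000]] (det J = -419.597445).
Solving J·Δ = −F gives Δ = (1.5548, -0.6473).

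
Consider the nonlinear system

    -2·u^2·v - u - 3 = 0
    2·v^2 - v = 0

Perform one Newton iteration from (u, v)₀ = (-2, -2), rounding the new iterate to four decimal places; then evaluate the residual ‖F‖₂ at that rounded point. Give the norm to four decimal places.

4.2223

At (-2, -2): F = (15.0000, 10.0000).
Jacobian J = [[-4·u·v - 1, -2·u^2], [0, 4·v - 1]].
At the point, J = [[-17.0000, -8.0000], [0.0000, -9.0000]] (det J = 153.0000).
Solving J·Δ = −F gives Δ = (0.3595, 1.1111).
Then the next iterate is (u, v)₁ = (-1.6405, -0.8889).
Re-evaluating at (-1.6405, -0.8889): F = (3.424987, 2.469186), so ‖F‖₂ = 4.2223.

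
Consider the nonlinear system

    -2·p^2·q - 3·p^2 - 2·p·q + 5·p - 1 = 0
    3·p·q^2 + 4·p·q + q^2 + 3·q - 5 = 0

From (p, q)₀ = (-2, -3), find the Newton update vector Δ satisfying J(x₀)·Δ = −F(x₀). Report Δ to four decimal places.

At (-2, -3): F = (-11.0000, -35.0000).
Jacobian J = [[-4·p·q - 6·p - 2·q + 5, -2·p^2 - 2·p], [3·q^2 + 4·q, 6·p·q + 4·p + 2·q + 3]].
At the point, J = [[-1.0000, -4.0000], [15.0000, 25.0000]] (det J = 35.0000).
Solving J·Δ = −F gives Δ = (11.8571, -5.7143).

(11.8571, -5.7143)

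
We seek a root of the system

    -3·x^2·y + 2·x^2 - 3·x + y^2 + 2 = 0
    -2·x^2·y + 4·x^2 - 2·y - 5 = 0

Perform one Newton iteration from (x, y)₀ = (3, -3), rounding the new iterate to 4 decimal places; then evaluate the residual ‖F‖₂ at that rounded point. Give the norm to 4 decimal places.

At (3, -3): F = (101.0000, 91.0000).
Jacobian J = [[-6·x·y + 4·x - 3, -3·x^2 + 2·y], [-4·x·y + 8·x, -2·x^2 - 2]].
At the point, J = [[63.0000, -33.0000], [60.0000, -20.0000]] (det J = 720.0000).
Solving J·Δ = −F gives Δ = (-1.3653, 0.4542).
Then the next iterate is (x, y)₁ = (1.6347, -2.5458).
Re-evaluating at (1.6347, -2.5458): F = (29.330483, 24.386574), so ‖F‖₂ = 38.1442.

38.1442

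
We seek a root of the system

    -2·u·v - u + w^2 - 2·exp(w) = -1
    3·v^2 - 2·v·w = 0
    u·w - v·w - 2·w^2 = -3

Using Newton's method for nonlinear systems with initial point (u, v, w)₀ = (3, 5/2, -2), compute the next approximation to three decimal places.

(1.624, 1.170, -1.305)

At (3, 5/2, -2): F = (-13.27067, 28.750, -6.000).
Jacobian J = [[-2·v - 1, -2·u, 2·w - 2·exp(w)], [0, 6·v - 2·w, -2·v], [w, -w, u - v - 4·w]].
At the point, J = [[-6.000, -6.000, -4.27067], [0.000, 19.000, -5.000], [-2.000, 2.000, 8.500]] (det J = -1251.28548).
Solving J·Δ = −F gives Δ = (-1.376, -1.330, 0.695).
Then the next iterate is (u, v, w)₁ = (1.624, 1.170, -1.305).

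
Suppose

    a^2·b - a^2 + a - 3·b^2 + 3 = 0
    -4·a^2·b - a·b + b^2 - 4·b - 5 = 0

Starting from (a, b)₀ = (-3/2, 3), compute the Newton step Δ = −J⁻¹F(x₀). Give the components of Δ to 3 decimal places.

(0.667, -1.545)

At (-3/2, 3): F = (-21.000, -30.500).
Jacobian J = [[2·a·b - 2·a + 1, a^2 - 6·b], [-8·a·b - b, -4·a^2 - a + 2·b - 4]].
At the point, J = [[-5.000, -15.750], [33.000, -5.500]] (det J = 547.250).
Solving J·Δ = −F gives Δ = (0.667, -1.545).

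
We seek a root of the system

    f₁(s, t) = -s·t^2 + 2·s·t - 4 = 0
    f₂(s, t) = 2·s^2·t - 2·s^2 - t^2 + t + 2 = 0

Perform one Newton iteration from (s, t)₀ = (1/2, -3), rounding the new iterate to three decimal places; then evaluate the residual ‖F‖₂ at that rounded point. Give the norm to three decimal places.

5.487

At (1/2, -3): F = (-11.500, -12.000).
Jacobian J = [[-t^2 + 2·t, -2·s·t + 2·s], [4·s·t - 4·s, 2·s^2 - 2·t + 1]].
At the point, J = [[-15.000, 4.000], [-8.000, 7.500]] (det J = -80.500).
Solving J·Δ = −F gives Δ = (-0.475, 1.093).
Then the next iterate is (s, t)₁ = (0.025, -1.907).
Re-evaluating at (0.025, -1.907): F = (-4.18627, -3.54728), so ‖F‖₂ = 5.487.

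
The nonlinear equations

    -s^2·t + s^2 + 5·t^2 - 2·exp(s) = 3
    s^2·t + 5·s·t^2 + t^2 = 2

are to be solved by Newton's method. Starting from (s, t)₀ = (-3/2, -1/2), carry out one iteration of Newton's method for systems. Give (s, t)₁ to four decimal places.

(-2.5335, 0.3677)

At (-3/2, -1/2): F = (1.178740, -4.7500).
Jacobian J = [[-2·s·t + 2·s - 2·exp(s), -s^2 + 10·t], [2·s·t + 5·t^2, s^2 + 10·s·t + 2·t]].
At the point, J = [[-4.946260, -7.2500], [2.7500, 8.7500]] (det J = -23.342278).
Solving J·Δ = −F gives Δ = (-1.0335, 0.8677).
Then the next iterate is (s, t)₁ = (-2.5335, 0.3677).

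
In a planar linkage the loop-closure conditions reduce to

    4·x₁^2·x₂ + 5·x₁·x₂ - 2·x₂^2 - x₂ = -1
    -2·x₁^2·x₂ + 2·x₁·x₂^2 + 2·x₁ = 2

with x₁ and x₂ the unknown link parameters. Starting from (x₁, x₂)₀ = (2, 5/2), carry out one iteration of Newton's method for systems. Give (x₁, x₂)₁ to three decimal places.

(1.288, 1.591)

At (2, 5/2): F = (51.000, 7.000).
Jacobian J = [[8·x₁·x₂ + 5·x₂, 4·x₁^2 + 5·x₁ - 4·x₂ - 1], [-4·x₁·x₂ + 2·x₂^2 + 2, -2·x₁^2 + 4·x₁·x₂]].
At the point, J = [[52.500, 15.000], [-5.500, 12.000]] (det J = 712.500).
Solving J·Δ = −F gives Δ = (-0.712, -0.909).
Then the next iterate is (x₁, x₂)₁ = (1.288, 1.591).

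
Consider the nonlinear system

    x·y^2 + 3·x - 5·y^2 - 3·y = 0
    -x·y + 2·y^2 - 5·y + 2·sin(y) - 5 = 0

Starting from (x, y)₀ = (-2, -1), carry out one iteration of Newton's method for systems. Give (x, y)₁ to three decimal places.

(0.241, -0.906)

At (-2, -1): F = (-10.000, -1.68294).
Jacobian J = [[y^2 + 3, 2·x·y - 10·y - 3], [-y, -x + 4·y + 2·cos(y) - 5]].
At the point, J = [[4.000, 11.000], [1.000, -5.91940]] (det J = -34.67758).
Solving J·Δ = −F gives Δ = (2.241, 0.094).
Then the next iterate is (x, y)₁ = (0.241, -0.906).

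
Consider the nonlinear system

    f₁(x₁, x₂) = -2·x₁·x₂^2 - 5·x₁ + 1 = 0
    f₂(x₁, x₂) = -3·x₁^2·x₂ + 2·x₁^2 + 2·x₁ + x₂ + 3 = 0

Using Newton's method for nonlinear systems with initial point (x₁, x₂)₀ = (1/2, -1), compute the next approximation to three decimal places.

At (1/2, -1): F = (-2.500, 4.250).
Jacobian J = [[-2·x₂^2 - 5, -4·x₁·x₂], [-6·x₁·x₂ + 4·x₁ + 2, -3·x₁^2 + 1]].
At the point, J = [[-7.000, 2.000], [7.000, 0.250]] (det J = -15.750).
Solving J·Δ = −F gives Δ = (-0.579, -0.778).
Then the next iterate is (x₁, x₂)₁ = (-0.079, -1.778).

(-0.079, -1.778)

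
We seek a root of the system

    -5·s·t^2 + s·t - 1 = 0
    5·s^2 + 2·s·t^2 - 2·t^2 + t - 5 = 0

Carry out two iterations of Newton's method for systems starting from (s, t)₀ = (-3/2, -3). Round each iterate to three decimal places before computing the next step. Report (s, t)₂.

(-1.158, -0.933)

At (-3/2, -3): F = (71.000, -41.750).
Jacobian J = [[-5·t^2 + t, -10·s·t + s], [10·s + 2·t^2, 4·s·t - 4·t + 1]].
At the point, J = [[-48.000, -46.500], [3.000, 31.000]] (det J = -1348.500).
Solving J·Δ = −F gives Δ = (0.193, 1.328).
Then the next iterate is (s, t)₁ = (-1.307, -1.672).
Round to (-1.307, -1.672) and repeat: F = (19.45445, -11.02958), J = [[-15.64992, -23.16004], [-7.47883, 16.42922]].
Δ = (0.149, 0.739), so (s, t)₂ = (-1.158, -0.933).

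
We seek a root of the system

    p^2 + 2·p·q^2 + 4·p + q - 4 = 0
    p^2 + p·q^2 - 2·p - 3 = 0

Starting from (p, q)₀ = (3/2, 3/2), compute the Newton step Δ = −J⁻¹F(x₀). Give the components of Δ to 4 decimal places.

At (3/2, 3/2): F = (12.5000, -0.3750).
Jacobian J = [[2·p + 2·q^2 + 4, 4·p·q + 1], [2·p + q^2 - 2, 2·p·q]].
At the point, J = [[11.5000, 10.0000], [3.2500, 4.5000]] (det J = 19.2500).
Solving J·Δ = −F gives Δ = (-3.1169, 2.3344).

(-3.1169, 2.3344)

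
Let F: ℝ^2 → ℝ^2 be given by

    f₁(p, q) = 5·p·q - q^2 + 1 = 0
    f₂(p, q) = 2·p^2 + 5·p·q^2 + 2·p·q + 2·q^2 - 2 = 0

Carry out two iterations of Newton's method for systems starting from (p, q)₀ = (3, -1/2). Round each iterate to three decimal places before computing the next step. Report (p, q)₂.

(1.211, -0.194)

At (3, -1/2): F = (-6.750, 17.250).
Jacobian J = [[5·q, 5·p - 2·q], [4·p + 5·q^2 + 2·q, 10·p·q + 2·p + 4·q]].
At the point, J = [[-2.500, 16.000], [12.250, -11.000]] (det J = -168.500).
Solving J·Δ = −F gives Δ = (-1.197, 0.235).
Then the next iterate is (p, q)₁ = (1.803, -0.265).
Round to (1.803, -0.265) and repeat: F = (-1.45920, 4.31956), J = [[-1.325, 9.545], [7.03312, -2.23195]].
Δ = (-0.592, 0.071), so (p, q)₂ = (1.211, -0.194).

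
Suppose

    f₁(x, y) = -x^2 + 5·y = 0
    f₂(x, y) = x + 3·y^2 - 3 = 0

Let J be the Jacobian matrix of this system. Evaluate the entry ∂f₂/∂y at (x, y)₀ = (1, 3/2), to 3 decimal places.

9.000

∂f₂/∂y = 6·y.
At (1, 3/2) this is 9.000.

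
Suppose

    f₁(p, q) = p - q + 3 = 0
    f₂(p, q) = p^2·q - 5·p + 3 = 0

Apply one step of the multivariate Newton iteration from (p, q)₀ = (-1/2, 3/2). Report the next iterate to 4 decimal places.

At (-1/2, 3/2): F = (1.0000, 5.8750).
Jacobian J = [[1, -1], [2·p·q - 5, p^2]].
At the point, J = [[1.0000, -1.0000], [-6.5000, 0.2500]] (det J = -6.2500).
Solving J·Δ = −F gives Δ = (0.9800, 1.9800).
Then the next iterate is (p, q)₁ = (0.4800, 3.4800).

(0.4800, 3.4800)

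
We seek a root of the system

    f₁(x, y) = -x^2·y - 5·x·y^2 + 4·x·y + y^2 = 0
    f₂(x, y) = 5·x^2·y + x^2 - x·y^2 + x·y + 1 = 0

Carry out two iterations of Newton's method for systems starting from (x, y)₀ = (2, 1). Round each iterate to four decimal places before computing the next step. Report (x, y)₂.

(0.3236, 1.2251)

At (2, 1): F = (-5.0000, 25.0000).
Jacobian J = [[-2·x·y - 5·y^2 + 4·y, -x^2 - 10·x·y + 4·x + 2·y], [10·x·y + 2·x - y^2 + y, 5·x^2 - 2·x·y + x]].
At the point, J = [[-5.0000, -14.0000], [24.0000, 18.0000]] (det J = 246.0000).
Solving J·Δ = −F gives Δ = (-1.0569, 0.0203).
Then the next iterate is (x, y)₁ = (0.9431, 1.0203).
Round to (0.9431, 1.0203) and repeat: F = (-0.926394, 6.407370), J = [[-3.048350, -4.698887], [11.487937, 3.465798]].
Δ = (-0.6195, 0.2048), so (x, y)₂ = (0.3236, 1.2251).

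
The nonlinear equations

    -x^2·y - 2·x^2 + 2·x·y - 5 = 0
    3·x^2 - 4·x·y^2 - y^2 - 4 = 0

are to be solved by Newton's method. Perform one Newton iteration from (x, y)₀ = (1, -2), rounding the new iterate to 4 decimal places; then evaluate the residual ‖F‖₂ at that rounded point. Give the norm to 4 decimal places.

At (1, -2): F = (-9.0000, -21.0000).
Jacobian J = [[-2·x·y - 4·x + 2·y, -x^2 + 2·x], [6·x - 4·y^2, -8·x·y - 2·y]].
At the point, J = [[-4.0000, 1.0000], [-10.0000, 20.0000]] (det J = -70.0000).
Solving J·Δ = −F gives Δ = (-2.2714, -0.0857).
Then the next iterate is (x, y)₁ = (-1.2714, -2.0857).
Re-evaluating at (-1.2714, -2.0857): F = (0.442048, 18.622324), so ‖F‖₂ = 18.6276.

18.6276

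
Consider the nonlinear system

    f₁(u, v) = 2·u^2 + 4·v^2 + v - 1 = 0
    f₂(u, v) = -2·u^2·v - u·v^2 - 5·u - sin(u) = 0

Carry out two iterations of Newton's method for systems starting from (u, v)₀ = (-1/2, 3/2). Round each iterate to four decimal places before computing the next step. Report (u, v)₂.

At (-1/2, 3/2): F = (10.0000, 3.354426).
Jacobian J = [[4·u, 8·v + 1], [-4·u·v - v^2 - cos(u) - 5, -2·u^2 - 2·u·v]].
At the point, J = [[-2.0000, 13.0000], [-5.127583, 1.0000]] (det J = 64.658573).
Solving J·Δ = −F gives Δ = (0.5198, -0.6893).
Then the next iterate is (u, v)₁ = (0.0198, 0.8107).
Round to (0.0198, 0.8107) and repeat: F = (2.440422, -0.132448), J = [[0.0792, 7.4856], [-6.721246, -0.032888]].
Δ = (-0.0181, -0.3258), so (u, v)₂ = (0.0017, 0.4849).

(0.0017, 0.4849)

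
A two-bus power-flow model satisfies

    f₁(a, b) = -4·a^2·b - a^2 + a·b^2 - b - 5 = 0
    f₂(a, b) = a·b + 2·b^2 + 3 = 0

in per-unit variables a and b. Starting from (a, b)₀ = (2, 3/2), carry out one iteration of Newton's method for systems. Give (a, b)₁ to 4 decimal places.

At (2, 3/2): F = (-30.0000, 10.5000).
Jacobian J = [[-8·a·b - 2·a + b^2, -4·a^2 + 2·a·b - 1], [b, a + 4·b]].
At the point, J = [[-25.7500, -11.0000], [1.5000, 8.0000]] (det J = -189.5000).
Solving J·Δ = −F gives Δ = (-0.6570, -1.1893).
Then the next iterate is (a, b)₁ = (1.3430, 0.3107).

(1.3430, 0.3107)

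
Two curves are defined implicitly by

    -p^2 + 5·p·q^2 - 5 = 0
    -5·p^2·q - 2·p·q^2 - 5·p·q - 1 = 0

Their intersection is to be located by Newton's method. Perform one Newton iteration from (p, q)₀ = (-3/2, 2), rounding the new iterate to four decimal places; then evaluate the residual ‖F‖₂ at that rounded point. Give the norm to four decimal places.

12.4274

At (-3/2, 2): F = (-37.2500, 3.5000).
Jacobian J = [[-2·p + 5·q^2, 10·p·q], [-10·p·q - 2·q^2 - 5·q, -5·p^2 - 4·p·q - 5·p]].
At the point, J = [[23.0000, -30.0000], [12.0000, 8.2500]] (det J = 549.7500).
Solving J·Δ = −F gives Δ = (0.3680, -0.9595).
Then the next iterate is (p, q)₁ = (-1.1320, 1.0405).
Re-evaluating at (-1.1320, 1.0405): F = (-12.409168, 0.673719), so ‖F‖₂ = 12.4274.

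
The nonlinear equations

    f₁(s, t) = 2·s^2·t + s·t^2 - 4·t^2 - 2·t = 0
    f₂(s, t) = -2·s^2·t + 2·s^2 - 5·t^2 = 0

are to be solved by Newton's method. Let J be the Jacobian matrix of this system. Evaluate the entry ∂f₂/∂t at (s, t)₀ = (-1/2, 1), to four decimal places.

∂f₂/∂t = -2·s^2 - 10·t.
At (-1/2, 1) this is -10.5000.

-10.5000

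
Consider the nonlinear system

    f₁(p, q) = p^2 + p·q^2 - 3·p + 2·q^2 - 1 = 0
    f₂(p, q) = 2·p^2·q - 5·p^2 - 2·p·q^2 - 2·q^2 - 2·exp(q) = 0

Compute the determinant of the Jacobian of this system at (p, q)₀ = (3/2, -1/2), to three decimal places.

J = [[2·p + q^2 - 3, 2·p·q + 4·q], [4·p·q - 10·p - 2·q^2, 2·p^2 - 4·p·q - 4·q - 2·exp(q)]].
At the point, J = [[0.250, -3.500], [-18.500, 8.28694]].
det J = -62.678.

-62.678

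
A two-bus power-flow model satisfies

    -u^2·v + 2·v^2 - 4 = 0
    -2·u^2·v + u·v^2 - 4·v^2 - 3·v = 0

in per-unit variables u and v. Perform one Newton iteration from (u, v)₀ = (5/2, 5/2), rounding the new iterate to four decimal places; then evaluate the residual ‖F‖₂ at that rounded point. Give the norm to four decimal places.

13.3197

At (5/2, 5/2): F = (-7.1250, -48.1250).
Jacobian J = [[-2·u·v, -u^2 + 4·v], [-4·u·v + v^2, -2·u^2 + 2·u·v - 8·v - 3]].
At the point, J = [[-12.5000, 3.7500], [-18.7500, -23.0000]] (det J = 357.8125).
Solving J·Δ = −F gives Δ = (-0.9624, -1.3079).
Then the next iterate is (u, v)₁ = (1.5376, 1.1921).
Re-evaluating at (1.5376, 1.1921): F = (-3.976174, -12.712381), so ‖F‖₂ = 13.3197.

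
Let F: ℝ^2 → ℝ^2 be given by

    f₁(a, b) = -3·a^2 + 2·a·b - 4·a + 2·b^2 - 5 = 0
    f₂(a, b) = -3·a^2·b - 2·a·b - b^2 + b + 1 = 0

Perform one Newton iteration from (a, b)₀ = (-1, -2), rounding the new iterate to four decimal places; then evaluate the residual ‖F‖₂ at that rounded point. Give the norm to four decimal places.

At (-1, -2): F = (8.0000, -3.0000).
Jacobian J = [[-6·a + 2·b - 4, 2·a + 4·b], [-6·a·b - 2·b, -3·a^2 - 2·a - 2·b + 1]].
At the point, J = [[-2.0000, -10.0000], [-8.0000, 4.0000]] (det J = -88.0000).
Solving J·Δ = −F gives Δ = (0.0227, 0.7955).
Then the next iterate is (a, b)₁ = (-0.9773, -1.2045).
Re-evaluating at (-0.9773, -1.2045): F = (1.299810, -0.558327), so ‖F‖₂ = 1.4147.

1.4147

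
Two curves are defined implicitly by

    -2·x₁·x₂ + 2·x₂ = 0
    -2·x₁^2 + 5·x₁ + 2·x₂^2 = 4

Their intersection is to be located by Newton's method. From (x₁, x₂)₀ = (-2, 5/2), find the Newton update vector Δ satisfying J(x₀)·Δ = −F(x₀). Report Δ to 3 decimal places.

(1.617, -1.152)

At (-2, 5/2): F = (15.000, -9.500).
Jacobian J = [[-2·x₂, -2·x₁ + 2], [-4·x₁ + 5, 4·x₂]].
At the point, J = [[-5.000, 6.000], [13.000, 10.000]] (det J = -128.000).
Solving J·Δ = −F gives Δ = (1.617, -1.152).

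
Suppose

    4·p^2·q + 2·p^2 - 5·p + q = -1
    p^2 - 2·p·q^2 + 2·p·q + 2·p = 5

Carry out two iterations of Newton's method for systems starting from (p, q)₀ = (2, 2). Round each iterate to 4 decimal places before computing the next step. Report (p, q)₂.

At (2, 2): F = (33.0000, -5.0000).
Jacobian J = [[8·p·q + 4·p - 5, 4·p^2 + 1], [2·p - 2·q^2 + 2·q + 2, -4·p·q + 2·p]].
At the point, J = [[35.0000, 17.0000], [2.0000, -12.0000]] (det J = -454.0000).
Solving J·Δ = −F gives Δ = (-0.6850, -0.5308).
Then the next iterate is (p, q)₁ = (1.3150, 1.4692).
Round to (1.3150, 1.4692) and repeat: F = (9.514959, -2.453762), J = [[15.715984, 7.9169], [3.251303, -5.097992]].
Δ = (-0.2747, -0.6565), so (p, q)₂ = (1.0403, 0.8127).

(1.0403, 0.8127)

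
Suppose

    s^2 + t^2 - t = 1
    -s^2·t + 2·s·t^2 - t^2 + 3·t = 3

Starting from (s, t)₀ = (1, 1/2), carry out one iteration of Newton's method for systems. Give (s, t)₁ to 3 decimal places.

(1.125, 1.104)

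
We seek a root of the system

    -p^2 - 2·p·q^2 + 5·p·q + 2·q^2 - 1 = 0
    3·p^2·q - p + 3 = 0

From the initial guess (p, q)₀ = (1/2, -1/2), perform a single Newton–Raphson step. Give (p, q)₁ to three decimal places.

(7.000, 18.333)

At (1/2, -1/2): F = (-2.250, 2.125).
Jacobian J = [[-2·p - 2·q^2 + 5·q, -4·p·q + 5·p + 4·q], [6·p·q - 1, 3·p^2]].
At the point, J = [[-4.000, 1.500], [-2.500, 0.750]] (det J = 0.750).
Solving J·Δ = −F gives Δ = (6.500, 18.833).
Then the next iterate is (p, q)₁ = (7.000, 18.333).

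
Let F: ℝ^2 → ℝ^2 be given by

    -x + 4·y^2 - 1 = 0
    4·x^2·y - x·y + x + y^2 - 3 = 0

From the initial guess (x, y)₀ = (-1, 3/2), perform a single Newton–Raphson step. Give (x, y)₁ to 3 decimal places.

(-1.021, 0.748)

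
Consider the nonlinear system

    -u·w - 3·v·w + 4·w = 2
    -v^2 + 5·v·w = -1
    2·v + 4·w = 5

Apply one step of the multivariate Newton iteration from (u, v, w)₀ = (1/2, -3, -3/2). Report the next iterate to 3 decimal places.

(-11.507, 5.208, -1.354)

At (1/2, -3, -3/2): F = (-20.750, 14.500, -17.000).
Jacobian J = [[-w, -3·w, -u - 3·v + 4], [0, -2·v + 5·w, 5·v], [0, 2, 4]].
At the point, J = [[1.500, 4.500, 12.500], [0.000, -1.500, -15.000], [0.000, 2.000, 4.000]] (det J = 36.000).
Solving J·Δ = −F gives Δ = (-12.007, 8.208, 0.146).
Then the next iterate is (u, v, w)₁ = (-11.507, 5.208, -1.354).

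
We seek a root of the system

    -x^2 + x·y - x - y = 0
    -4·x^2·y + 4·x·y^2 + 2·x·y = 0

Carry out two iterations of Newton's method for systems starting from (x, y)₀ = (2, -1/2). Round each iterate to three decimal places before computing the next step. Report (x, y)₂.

At (2, -1/2): F = (-6.500, 8.000).
Jacobian J = [[-2·x + y - 1, x - 1], [-8·x·y + 4·y^2 + 2·y, -4·x^2 + 8·x·y + 2·x]].
At the point, J = [[-5.500, 1.000], [8.000, -20.000]] (det J = 102.000).
Solving J·Δ = −F gives Δ = (-1.196, -0.078).
Then the next iterate is (x, y)₁ = (0.804, -0.578).
Round to (0.804, -0.578) and repeat: F = (-1.33713, 1.63950), J = [[-3.186, -0.196], [3.89803, -4.69536]].
Δ = (-0.420, 0.001), so (x, y)₂ = (0.384, -0.577).

(0.384, -0.577)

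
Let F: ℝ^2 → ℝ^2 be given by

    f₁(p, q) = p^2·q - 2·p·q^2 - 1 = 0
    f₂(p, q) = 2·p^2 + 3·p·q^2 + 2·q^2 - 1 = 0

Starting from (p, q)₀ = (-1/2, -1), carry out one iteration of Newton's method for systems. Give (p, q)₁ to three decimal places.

At (-1/2, -1): F = (-0.250, 0.000).
Jacobian J = [[2·p·q - 2·q^2, p^2 - 4·p·q], [4·p + 3·q^2, 6·p·q + 4·q]].
At the point, J = [[-1.000, -1.750], [1.000, -1.000]] (det J = 2.750).
Solving J·Δ = −F gives Δ = (-0.091, -0.091).
Then the next iterate is (p, q)₁ = (-0.591, -1.091).

(-0.591, -1.091)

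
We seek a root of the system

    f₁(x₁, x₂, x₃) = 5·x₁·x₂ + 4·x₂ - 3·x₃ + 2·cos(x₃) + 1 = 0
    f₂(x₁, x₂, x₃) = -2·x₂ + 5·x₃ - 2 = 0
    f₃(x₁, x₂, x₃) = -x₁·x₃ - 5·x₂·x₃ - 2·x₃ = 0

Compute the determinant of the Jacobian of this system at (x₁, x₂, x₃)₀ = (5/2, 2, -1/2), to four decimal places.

204.2089

J = [[5·x₂, 5·x₁ + 4, -2·sin(x₃) - 3], [0, -2, 5], [-x₃, -5·x₃, -x₁ - 5·x₂ - 2]].
At the point, J = [[10.0000, 16.5000, -2.041149], [0.0000, -2.0000, 5.0000], [0.5000, 2.5000, -14.5000]].
det J = 204.2089.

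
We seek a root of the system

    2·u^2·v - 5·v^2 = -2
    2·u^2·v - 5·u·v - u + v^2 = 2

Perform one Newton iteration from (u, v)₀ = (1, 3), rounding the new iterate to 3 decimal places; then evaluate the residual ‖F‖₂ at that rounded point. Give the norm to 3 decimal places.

7.933

At (1, 3): F = (-37.000, -3.000).
Jacobian J = [[4·u·v, 2·u^2 - 10·v], [4·u·v - 5·v - 1, 2·u^2 - 5·u + 2·v]].
At the point, J = [[12.000, -28.000], [-4.000, 3.000]] (det J = -76.000).
Solving J·Δ = −F gives Δ = (-2.566, -2.421).
Then the next iterate is (u, v)₁ = (-1.566, 0.579).
Re-evaluating at (-1.566, 0.579): F = (3.16362, 7.27464), so ‖F‖₂ = 7.933.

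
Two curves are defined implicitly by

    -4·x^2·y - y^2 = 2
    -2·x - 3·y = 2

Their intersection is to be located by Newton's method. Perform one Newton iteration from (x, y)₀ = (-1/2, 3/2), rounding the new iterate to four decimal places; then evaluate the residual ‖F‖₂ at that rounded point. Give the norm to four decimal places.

1.6504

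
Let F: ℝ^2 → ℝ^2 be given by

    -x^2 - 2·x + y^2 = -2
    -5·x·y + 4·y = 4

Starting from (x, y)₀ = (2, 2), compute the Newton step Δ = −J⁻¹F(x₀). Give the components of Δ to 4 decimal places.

(-1.0000, -1.0000)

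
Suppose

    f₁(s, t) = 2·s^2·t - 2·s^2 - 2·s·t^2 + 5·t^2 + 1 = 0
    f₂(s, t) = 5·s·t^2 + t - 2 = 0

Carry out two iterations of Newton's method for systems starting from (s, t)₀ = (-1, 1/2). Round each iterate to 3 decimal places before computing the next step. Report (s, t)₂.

At (-1, 1/2): F = (1.750, -2.750).
Jacobian J = [[4·s·t - 4·s - 2·t^2, 2·s^2 - 4·s·t + 10·t], [5·t^2, 10·s·t + 1]].
At the point, J = [[1.500, 9.000], [1.250, -4.000]] (det J = -17.250).
Solving J·Δ = −F gives Δ = (1.029, -0.366).
Then the next iterate is (s, t)₁ = (0.029, 0.134).
Round to (0.029, 0.134) and repeat: F = (1.08728, -1.86340), J = [[-0.13637, 1.32614], [0.08978, 1.03886]].
Δ = (13.810, 0.600), so (s, t)₂ = (13.839, 0.734).

(13.839, 0.734)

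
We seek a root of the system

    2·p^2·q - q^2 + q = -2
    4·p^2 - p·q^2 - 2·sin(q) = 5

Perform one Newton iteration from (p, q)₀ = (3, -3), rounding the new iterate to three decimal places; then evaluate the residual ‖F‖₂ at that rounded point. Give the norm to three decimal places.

19.007

At (3, -3): F = (-64.000, 4.28224).
Jacobian J = [[4·p·q, 2·p^2 - 2·q + 1], [8·p - q^2, -2·p·q - 2·cos(q)]].
At the point, J = [[-36.000, 25.000], [15.000, 19.97998]] (det J = -1094.27946).
Solving J·Δ = −F gives Δ = (-1.266, 0.736).
Then the next iterate is (p, q)₁ = (1.734, -2.264).
Re-evaluating at (1.734, -2.264): F = (-19.00429, -0.32253), so ‖F‖₂ = 19.007.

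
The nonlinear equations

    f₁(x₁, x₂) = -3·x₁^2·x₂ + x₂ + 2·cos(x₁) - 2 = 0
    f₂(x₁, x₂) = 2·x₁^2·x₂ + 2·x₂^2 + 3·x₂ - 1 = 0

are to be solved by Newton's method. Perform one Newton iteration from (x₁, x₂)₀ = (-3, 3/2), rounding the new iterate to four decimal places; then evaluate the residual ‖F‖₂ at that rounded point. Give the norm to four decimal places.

At (-3, 3/2): F = (-42.979985, 35.0000).
Jacobian J = [[-6·x₁·x₂ - 2·sin(x₁), -3·x₁^2 + 1], [4·x₁·x₂, 2·x₁^2 + 4·x₂ + 3]].
At the point, J = [[27.282240, -26.0000], [-18.0000, 27.0000]] (det J = 268.620480).
Solving J·Δ = −F gives Δ = (0.9324, -0.6747).
Then the next iterate is (x₁, x₂)₁ = (-2.0676, 0.8253).
Re-evaluating at (-2.0676, 0.8253): F = (-12.712334, 9.894405), so ‖F‖₂ = 16.1091.

16.1091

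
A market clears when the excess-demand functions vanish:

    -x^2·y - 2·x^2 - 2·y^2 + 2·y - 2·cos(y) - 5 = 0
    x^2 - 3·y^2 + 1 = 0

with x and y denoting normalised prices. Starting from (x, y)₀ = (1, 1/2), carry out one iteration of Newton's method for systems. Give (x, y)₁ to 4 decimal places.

(-0.7449, -0.2466)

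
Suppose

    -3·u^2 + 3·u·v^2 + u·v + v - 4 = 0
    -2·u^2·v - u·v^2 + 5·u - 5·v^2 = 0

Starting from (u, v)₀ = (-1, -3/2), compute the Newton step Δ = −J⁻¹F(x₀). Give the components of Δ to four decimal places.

(0.2716, 1.1883)

At (-1, -3/2): F = (-13.7500, -11.0000).
Jacobian J = [[-6·u + 3·v^2 + v, 6·u·v + u + 1], [-4·u·v - v^2 + 5, -2·u^2 - 2·u·v - 10·v]].
At the point, J = [[11.2500, 9.0000], [-3.2500, 10.0000]] (det J = 141.7500).
Solving J·Δ = −F gives Δ = (0.2716, 1.1883).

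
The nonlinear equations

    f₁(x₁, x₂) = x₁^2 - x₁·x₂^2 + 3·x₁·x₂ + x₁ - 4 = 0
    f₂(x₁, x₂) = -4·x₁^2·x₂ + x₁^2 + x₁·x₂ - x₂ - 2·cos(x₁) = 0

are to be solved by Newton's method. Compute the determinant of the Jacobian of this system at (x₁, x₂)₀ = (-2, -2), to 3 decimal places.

-310.460

J = [[2·x₁ - x₂^2 + 3·x₂ + 1, -2·x₁·x₂ + 3·x₁], [-8·x₁·x₂ + 2·x₁ + x₂ + 2·sin(x₁), -4·x₁^2 + x₁ - 1]].
At the point, J = [[-13.000, -14.000], [-39.81859, -19.000]].
det J = -310.460.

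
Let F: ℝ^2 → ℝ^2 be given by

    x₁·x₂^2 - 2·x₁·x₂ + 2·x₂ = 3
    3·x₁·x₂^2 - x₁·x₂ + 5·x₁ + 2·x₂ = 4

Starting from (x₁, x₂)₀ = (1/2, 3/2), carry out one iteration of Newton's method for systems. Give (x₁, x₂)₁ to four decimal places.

(0.0830, 1.5249)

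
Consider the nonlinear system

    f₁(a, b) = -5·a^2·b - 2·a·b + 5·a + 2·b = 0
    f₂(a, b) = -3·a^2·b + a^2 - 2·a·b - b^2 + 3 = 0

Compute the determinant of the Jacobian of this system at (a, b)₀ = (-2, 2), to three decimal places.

-268.000

J = [[-10·a·b - 2·b + 5, -5·a^2 - 2·a + 2], [-6·a·b + 2·a - 2·b, -3·a^2 - 2·a - 2·b]].
At the point, J = [[41.000, -14.000], [16.000, -12.000]].
det J = -268.000.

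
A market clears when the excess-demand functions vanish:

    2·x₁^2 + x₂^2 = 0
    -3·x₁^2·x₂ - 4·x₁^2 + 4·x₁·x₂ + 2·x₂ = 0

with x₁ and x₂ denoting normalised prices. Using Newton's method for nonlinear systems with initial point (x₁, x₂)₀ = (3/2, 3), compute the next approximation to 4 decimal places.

(1.2146, 1.0354)

At (3/2, 3): F = (13.5000, -5.2500).
Jacobian J = [[4·x₁, 2·x₂], [-6·x₁·x₂ - 8·x₁ + 4·x₂, -3·x₁^2 + 4·x₁ + 2]].
At the point, J = [[6.0000, 6.0000], [-27.0000, 1.2500]] (det J = 169.5000).
Solving J·Δ = −F gives Δ = (-0.2854, -1.9646).
Then the next iterate is (x₁, x₂)₁ = (1.2146, 1.0354).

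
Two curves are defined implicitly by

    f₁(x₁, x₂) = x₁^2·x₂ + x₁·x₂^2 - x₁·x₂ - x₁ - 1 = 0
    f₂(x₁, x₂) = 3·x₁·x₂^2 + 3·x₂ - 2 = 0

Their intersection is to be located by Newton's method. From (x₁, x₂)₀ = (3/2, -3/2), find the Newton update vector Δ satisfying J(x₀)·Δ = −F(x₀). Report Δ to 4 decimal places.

(-0.3712, 0.1066)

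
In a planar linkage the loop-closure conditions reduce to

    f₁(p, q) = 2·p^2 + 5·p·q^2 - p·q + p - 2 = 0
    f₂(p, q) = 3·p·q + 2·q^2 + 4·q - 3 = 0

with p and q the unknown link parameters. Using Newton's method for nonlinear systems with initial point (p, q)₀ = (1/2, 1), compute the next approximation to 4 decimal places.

(0.7028, 0.4623)

At (1/2, 1): F = (1.0000, 4.5000).
Jacobian J = [[4·p + 5·q^2 - q + 1, 10·p·q - p], [3·q, 3·p + 4·q + 4]].
At the point, J = [[7.0000, 4.5000], [3.0000, 9.5000]] (det J = 53.0000).
Solving J·Δ = −F gives Δ = (0.2028, -0.5377).
Then the next iterate is (p, q)₁ = (0.7028, 0.4623).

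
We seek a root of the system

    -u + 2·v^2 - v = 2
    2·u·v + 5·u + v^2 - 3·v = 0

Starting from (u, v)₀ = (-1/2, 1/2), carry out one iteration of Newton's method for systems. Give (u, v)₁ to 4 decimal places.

(2.4167, 4.9167)

At (-1/2, 1/2): F = (-1.5000, -4.2500).
Jacobian J = [[-1, 4·v - 1], [2·v + 5, 2·u + 2·v - 3]].
At the point, J = [[-1.0000, 1.0000], [6.0000, -3.0000]] (det J = -3.0000).
Solving J·Δ = −F gives Δ = (2.9167, 4.4167).
Then the next iterate is (u, v)₁ = (2.4167, 4.9167).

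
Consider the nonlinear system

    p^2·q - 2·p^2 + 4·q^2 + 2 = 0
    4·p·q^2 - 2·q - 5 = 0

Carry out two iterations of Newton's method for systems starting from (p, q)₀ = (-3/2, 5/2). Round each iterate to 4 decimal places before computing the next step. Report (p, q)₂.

At (-3/2, 5/2): F = (28.1250, -47.5000).
Jacobian J = [[2·p·q - 4·p, p^2 + 8·q], [4·q^2, 8·p·q - 2]].
At the point, J = [[-1.5000, 22.2500], [25.0000, -32.0000]] (det J = -508.2500).
Solving J·Δ = −F gives Δ = (0.3087, -1.2432).
Then the next iterate is (p, q)₁ = (-1.1913, 1.2568).
Round to (-1.1913, 1.2568) and repeat: F = (7.263439, -15.040454), J = [[1.770748, 11.473596], [6.318185, -13.977807]].
Δ = (0.7305, -0.7458), so (p, q)₂ = (-0.4608, 0.5110).

(-0.4608, 0.5110)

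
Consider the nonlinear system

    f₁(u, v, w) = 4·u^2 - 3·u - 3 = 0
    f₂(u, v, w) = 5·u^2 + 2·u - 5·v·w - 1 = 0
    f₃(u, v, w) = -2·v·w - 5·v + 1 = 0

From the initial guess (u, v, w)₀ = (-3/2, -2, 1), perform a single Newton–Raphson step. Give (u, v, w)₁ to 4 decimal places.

(-0.8000, 0.3480, 1.3590)

At (-3/2, -2, 1): F = (10.5000, 17.2500, 15.0000).
Jacobian J = [[8·u - 3, 0, 0], [10·u + 2, -5·w, -5·v], [0, -2·w - 5, -2·v]].
At the point, J = [[-15.0000, 0.0000, 0.0000], [-13.0000, -5.0000, 10.0000], [0.0000, -7.0000, 4.0000]] (det J = -750.0000).
Solving J·Δ = −F gives Δ = (0.7000, 2.3480, 0.3590).
Then the next iterate is (u, v, w)₁ = (-0.8000, 0.3480, 1.3590).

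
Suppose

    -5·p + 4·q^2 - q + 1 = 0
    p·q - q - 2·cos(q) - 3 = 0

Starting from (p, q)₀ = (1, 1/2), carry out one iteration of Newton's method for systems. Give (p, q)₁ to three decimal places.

At (1, 1/2): F = (-3.500, -4.75517).
Jacobian J = [[-5, 8·q - 1], [q, p + 2·sin(q) - 1]].
At the point, J = [[-5.000, 3.000], [0.500, 0.95885]] (det J = -6.29426).
Solving J·Δ = −F gives Δ = (1.733, 4.055).
Then the next iterate is (p, q)₁ = (2.733, 4.555).

(2.733, 4.555)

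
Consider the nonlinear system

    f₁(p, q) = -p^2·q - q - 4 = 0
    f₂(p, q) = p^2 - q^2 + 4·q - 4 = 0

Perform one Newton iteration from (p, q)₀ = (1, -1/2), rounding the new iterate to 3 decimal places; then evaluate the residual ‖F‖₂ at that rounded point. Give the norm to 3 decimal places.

At (1, -1/2): F = (-3.000, -5.250).
Jacobian J = [[-2·p·q, -p^2 - 1], [2·p, -2·q + 4]].
At the point, J = [[1.000, -2.000], [2.000, 5.000]] (det J = 9.000).
Solving J·Δ = −F gives Δ = (2.833, -0.083).
Then the next iterate is (p, q)₁ = (3.833, -0.583).
Re-evaluating at (3.833, -0.583): F = (5.14837, 8.020), so ‖F‖₂ = 9.530.

9.530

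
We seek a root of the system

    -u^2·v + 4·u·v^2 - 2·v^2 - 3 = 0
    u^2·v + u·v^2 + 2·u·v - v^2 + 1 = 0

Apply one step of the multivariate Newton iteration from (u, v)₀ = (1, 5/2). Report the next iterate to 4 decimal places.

At (1, 5/2): F = (7.0000, 8.5000).
Jacobian J = [[-2·u·v + 4·v^2, -u^2 + 8·u·v - 4·v], [2·u·v + v^2 + 2·v, u^2 + 2·u·v + 2·u - 2·v]].
At the point, J = [[20.0000, 9.0000], [16.2500, 3.0000]] (det J = -86.2500).
Solving J·Δ = −F gives Δ = (-0.6435, 0.6522).
Then the next iterate is (u, v)₁ = (0.3565, 3.1522).

(0.3565, 3.1522)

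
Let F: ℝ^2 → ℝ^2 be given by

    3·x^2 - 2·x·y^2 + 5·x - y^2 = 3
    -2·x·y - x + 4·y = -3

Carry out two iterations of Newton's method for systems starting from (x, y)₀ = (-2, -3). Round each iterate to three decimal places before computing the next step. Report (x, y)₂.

(-2.442, -0.501)

At (-2, -3): F = (26.000, -19.000).
Jacobian J = [[6·x - 2·y^2 + 5, -4·x·y - 2·y], [-2·y - 1, -2·x + 4]].
At the point, J = [[-25.000, -18.000], [5.000, 8.000]] (det J = -110.000).
Solving J·Δ = −F gives Δ = (-1.218, 3.136).
Then the next iterate is (x, y)₁ = (-3.218, 0.136).
Round to (-3.218, 0.136) and repeat: F = (12.07712, 7.63730), J = [[-14.34499, 1.47859], [-1.272, 10.436]].
Δ = (0.776, -0.637), so (x, y)₂ = (-2.442, -0.501).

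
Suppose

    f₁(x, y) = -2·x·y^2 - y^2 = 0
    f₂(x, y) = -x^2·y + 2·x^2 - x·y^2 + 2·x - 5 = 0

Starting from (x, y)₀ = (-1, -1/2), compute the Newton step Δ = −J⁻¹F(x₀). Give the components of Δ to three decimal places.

(-2.111, 1.306)

At (-1, -1/2): F = (0.250, -4.250).
Jacobian J = [[-2·y^2, -4·x·y - 2·y], [-2·x·y + 4·x - y^2 + 2, -x^2 - 2·x·y]].
At the point, J = [[-0.500, -1.000], [-3.250, -2.000]] (det J = -2.250).
Solving J·Δ = −F gives Δ = (-2.111, 1.306).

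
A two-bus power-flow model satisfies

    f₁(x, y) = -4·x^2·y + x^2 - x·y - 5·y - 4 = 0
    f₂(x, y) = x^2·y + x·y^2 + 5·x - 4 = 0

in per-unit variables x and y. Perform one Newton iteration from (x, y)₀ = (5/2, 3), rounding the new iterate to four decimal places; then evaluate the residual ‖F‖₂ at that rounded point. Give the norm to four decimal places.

33.0587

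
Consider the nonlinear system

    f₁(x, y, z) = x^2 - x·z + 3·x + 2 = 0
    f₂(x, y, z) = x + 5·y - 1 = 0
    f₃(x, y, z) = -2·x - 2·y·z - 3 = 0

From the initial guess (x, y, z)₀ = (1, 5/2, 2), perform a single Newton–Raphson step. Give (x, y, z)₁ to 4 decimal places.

At (1, 5/2, 2): F = (4.0000, 12.5000, -15.0000).
Jacobian J = [[2·x - z + 3, 0, -x], [1, 5, 0], [-2, -2·z, -2·y]].
At the point, J = [[3.0000, 0.0000, -1.0000], [1.0000, 5.0000, 0.0000], [-2.0000, -4.0000, -5.0000]] (det J = -81.0000).
Solving J·Δ = −F gives Δ = (-1.5432, -2.1914, -0.6296).
Then the next iterate is (x, y, z)₁ = (-0.5432, 0.3086, 1.3704).

(-0.5432, 0.3086, 1.3704)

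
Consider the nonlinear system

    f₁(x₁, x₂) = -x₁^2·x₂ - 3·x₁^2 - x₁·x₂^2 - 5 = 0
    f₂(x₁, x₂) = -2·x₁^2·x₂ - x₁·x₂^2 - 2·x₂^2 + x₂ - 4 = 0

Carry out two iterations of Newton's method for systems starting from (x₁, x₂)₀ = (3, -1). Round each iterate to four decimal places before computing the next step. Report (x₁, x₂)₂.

At (3, -1): F = (-26.0000, 8.0000).
Jacobian J = [[-2·x₁·x₂ - 6·x₁ - x₂^2, -x₁^2 - 2·x₁·x₂], [-4·x₁·x₂ - x₂^2, -2·x₁^2 - 2·x₁·x₂ - 4·x₂ + 1]].
At the point, J = [[-13.0000, -3.0000], [11.0000, -7.0000]] (det J = 124.0000).
Solving J·Δ = −F gives Δ = (-1.6613, -1.4677).
Then the next iterate is (x₁, x₂)₁ = (1.3387, -2.4677).
Round to (1.3387, -2.4677) and repeat: F = (-14.106016, -17.954041), J = [[-7.514723, 4.814902], [7.124497, 13.893585]].
Δ = (-0.7897, 1.6972), so (x₁, x₂)₂ = (0.5490, -0.7705).

(0.5490, -0.7705)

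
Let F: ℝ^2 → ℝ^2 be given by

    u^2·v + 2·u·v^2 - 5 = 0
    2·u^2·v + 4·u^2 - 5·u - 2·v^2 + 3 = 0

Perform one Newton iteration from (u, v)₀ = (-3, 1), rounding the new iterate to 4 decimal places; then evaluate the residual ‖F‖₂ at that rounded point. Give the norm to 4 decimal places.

22.7202

At (-3, 1): F = (-2.0000, 70.0000).
Jacobian J = [[2·u·v + 2·v^2, u^2 + 4·u·v], [4·u·v + 8·u - 5, 2·u^2 - 4·v]].
At the point, J = [[-4.0000, -3.0000], [-41.0000, 14.0000]] (det J = -179.0000).
Solving J·Δ = −F gives Δ = (1.0168, -2.0223).
Then the next iterate is (u, v)₁ = (-1.9832, -1.0223).
Re-evaluating at (-1.9832, -1.0223): F = (-13.166064, 18.516554), so ‖F‖₂ = 22.7202.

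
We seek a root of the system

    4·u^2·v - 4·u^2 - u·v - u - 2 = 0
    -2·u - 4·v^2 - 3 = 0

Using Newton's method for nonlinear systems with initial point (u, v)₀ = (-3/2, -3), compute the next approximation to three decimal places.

(-1.004, -1.459)

At (-3/2, -3): F = (-41.000, -36.000).
Jacobian J = [[8·u·v - 8·u - v - 1, 4·u^2 - u], [-2, -8·v]].
At the point, J = [[50.000, 10.500], [-2.000, 24.000]] (det J = 1221.000).
Solving J·Δ = −F gives Δ = (0.496, 1.541).
Then the next iterate is (u, v)₁ = (-1.004, -1.459).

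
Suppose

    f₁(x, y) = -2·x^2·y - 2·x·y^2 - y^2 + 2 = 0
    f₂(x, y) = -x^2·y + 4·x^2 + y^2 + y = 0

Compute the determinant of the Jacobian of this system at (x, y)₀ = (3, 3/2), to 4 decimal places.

697.5000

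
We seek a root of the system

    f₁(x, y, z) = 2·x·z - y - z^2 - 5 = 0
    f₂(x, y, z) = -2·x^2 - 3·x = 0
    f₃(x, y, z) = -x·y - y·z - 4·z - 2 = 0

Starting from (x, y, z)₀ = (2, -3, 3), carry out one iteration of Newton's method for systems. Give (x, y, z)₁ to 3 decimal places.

At (2, -3, 3): F = (1.000, -14.000, 1.000).
Jacobian J = [[2·z, -1, 2·x - 2·z], [-4·x - 3, 0, 0], [-y, -x - z, -y - 4]].
At the point, J = [[6.000, -1.000, -2.000], [-11.000, 0.000, 0.000], [3.000, -5.000, -1.000]] (det J = -99.000).
Solving J·Δ = −F gives Δ = (-1.273, 0.111, -3.374).
Then the next iterate is (x, y, z)₁ = (0.727, -2.889, -0.374).

(0.727, -2.889, -0.374)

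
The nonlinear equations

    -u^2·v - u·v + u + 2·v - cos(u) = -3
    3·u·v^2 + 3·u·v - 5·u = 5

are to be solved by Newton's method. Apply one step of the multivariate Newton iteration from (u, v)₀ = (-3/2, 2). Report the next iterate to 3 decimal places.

At (-3/2, 2): F = (3.92926, -24.500).
Jacobian J = [[-2·u·v - v + sin(u) + 1, -u^2 - u + 2], [3·v^2 + 3·v - 5, 6·u·v + 3·u]].
At the point, J = [[4.00251, 1.250], [13.000, -22.500]] (det J = -106.30636).
Solving J·Δ = −F gives Δ = (-0.544, -1.403).
Then the next iterate is (u, v)₁ = (-2.044, 0.597).

(-2.044, 0.597)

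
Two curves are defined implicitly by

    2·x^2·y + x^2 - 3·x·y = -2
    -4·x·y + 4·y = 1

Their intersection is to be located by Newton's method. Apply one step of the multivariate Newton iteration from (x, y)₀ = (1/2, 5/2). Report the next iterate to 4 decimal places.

At (1/2, 5/2): F = (-0.2500, 4.0000).
Jacobian J = [[4·x·y + 2·x - 3·y, 2·x^2 - 3·x], [-4·y, -4·x + 4]].
At the point, J = [[-1.5000, -1.0000], [-10.0000, 2.0000]] (det J = -13.0000).
Solving J·Δ = −F gives Δ = (0.2692, -0.6538).
Then the next iterate is (x, y)₁ = (0.7692, 1.8462).

(0.7692, 1.8462)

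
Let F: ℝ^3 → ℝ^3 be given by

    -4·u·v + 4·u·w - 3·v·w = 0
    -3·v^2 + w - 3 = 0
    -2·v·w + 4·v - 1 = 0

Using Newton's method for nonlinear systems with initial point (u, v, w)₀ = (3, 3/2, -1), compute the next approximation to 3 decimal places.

At (3, 3/2, -1): F = (-25.500, -10.750, 8.000).
Jacobian J = [[-4·v + 4·w, -4·u - 3·w, 4·u - 3·v], [0, -6·v, 1], [0, -2·w + 4, -2·v]].
At the point, J = [[-10.000, -9.000, 7.500], [0.000, -9.000, 1.000], [0.000, 6.000, -3.000]] (det J = -210.000).
Solving J·Δ = −F gives Δ = (-1.243, -1.155, 0.357).
Then the next iterate is (u, v, w)₁ = (1.757, 0.345, -0.643).

(1.757, 0.345, -0.643)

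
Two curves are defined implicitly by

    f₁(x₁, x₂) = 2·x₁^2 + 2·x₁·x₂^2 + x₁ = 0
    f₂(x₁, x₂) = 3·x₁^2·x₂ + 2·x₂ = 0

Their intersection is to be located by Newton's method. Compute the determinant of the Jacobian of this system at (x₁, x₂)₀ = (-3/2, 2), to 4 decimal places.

-189.7500

J = [[4·x₁ + 2·x₂^2 + 1, 4·x₁·x₂], [6·x₁·x₂, 3·x₁^2 + 2]].
At the point, J = [[3.0000, -12.0000], [-18.0000, 8.7500]].
det J = -189.7500.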